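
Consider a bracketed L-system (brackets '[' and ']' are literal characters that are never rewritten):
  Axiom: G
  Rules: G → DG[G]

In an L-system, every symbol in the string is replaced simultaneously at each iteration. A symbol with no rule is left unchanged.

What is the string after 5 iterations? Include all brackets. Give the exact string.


Answer: DDDDDG[G][DG[G]][DDG[G][DG[G]]][DDDG[G][DG[G]][DDG[G][DG[G]]]][DDDDG[G][DG[G]][DDG[G][DG[G]]][DDDG[G][DG[G]][DDG[G][DG[G]]]]]

Derivation:
Step 0: G
Step 1: DG[G]
Step 2: DDG[G][DG[G]]
Step 3: DDDG[G][DG[G]][DDG[G][DG[G]]]
Step 4: DDDDG[G][DG[G]][DDG[G][DG[G]]][DDDG[G][DG[G]][DDG[G][DG[G]]]]
Step 5: DDDDDG[G][DG[G]][DDG[G][DG[G]]][DDDG[G][DG[G]][DDG[G][DG[G]]]][DDDDG[G][DG[G]][DDG[G][DG[G]]][DDDG[G][DG[G]][DDG[G][DG[G]]]]]


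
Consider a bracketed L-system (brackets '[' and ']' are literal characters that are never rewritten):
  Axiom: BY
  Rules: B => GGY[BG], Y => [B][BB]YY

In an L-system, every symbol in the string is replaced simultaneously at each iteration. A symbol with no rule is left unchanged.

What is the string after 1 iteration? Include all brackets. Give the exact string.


Step 0: BY
Step 1: GGY[BG][B][BB]YY

Answer: GGY[BG][B][BB]YY


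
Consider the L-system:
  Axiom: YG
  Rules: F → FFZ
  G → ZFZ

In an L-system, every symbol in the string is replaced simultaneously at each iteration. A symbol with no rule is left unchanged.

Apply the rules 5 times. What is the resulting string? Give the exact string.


Step 0: YG
Step 1: YZFZ
Step 2: YZFFZZ
Step 3: YZFFZFFZZZ
Step 4: YZFFZFFZZFFZFFZZZZ
Step 5: YZFFZFFZZFFZFFZZZFFZFFZZFFZFFZZZZZ

Answer: YZFFZFFZZFFZFFZZZFFZFFZZFFZFFZZZZZ


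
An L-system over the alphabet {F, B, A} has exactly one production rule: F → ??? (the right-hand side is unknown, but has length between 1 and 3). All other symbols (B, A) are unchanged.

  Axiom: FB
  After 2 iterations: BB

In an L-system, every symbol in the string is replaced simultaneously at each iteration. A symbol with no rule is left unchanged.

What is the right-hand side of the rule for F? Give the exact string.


Trying F → B:
  Step 0: FB
  Step 1: BB
  Step 2: BB
Matches the given result.

Answer: B


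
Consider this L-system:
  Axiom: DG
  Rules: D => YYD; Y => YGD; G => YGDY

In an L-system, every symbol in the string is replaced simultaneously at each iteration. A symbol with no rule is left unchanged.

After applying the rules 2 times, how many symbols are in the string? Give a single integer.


Answer: 22

Derivation:
Step 0: length = 2
Step 1: length = 7
Step 2: length = 22


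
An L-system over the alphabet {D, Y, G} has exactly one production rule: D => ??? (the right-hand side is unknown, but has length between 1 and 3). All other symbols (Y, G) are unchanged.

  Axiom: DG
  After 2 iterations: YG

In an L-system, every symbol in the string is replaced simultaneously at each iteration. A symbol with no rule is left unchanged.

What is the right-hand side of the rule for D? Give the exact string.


Answer: Y

Derivation:
Trying D => Y:
  Step 0: DG
  Step 1: YG
  Step 2: YG
Matches the given result.


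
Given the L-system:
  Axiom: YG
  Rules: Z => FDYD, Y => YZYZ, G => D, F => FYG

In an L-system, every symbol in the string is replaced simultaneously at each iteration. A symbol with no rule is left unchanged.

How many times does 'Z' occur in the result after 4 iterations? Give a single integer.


Step 0: YG  (0 'Z')
Step 1: YZYZD  (2 'Z')
Step 2: YZYZFDYDYZYZFDYDD  (4 'Z')
Step 3: YZYZFDYDYZYZFDYDFYGDYZYZDYZYZFDYDYZYZFDYDFYGDYZYZDD  (12 'Z')
Step 4: YZYZFDYDYZYZFDYDFYGDYZYZDYZYZFDYDYZYZFDYDFYGDYZYZDFYGYZYZDDYZYZFDYDYZYZFDYDDYZYZFDYDYZYZFDYDFYGDYZYZDYZYZFDYDYZYZFDYDFYGDYZYZDFYGYZYZDDYZYZFDYDYZYZFDYDDD  (36 'Z')

Answer: 36


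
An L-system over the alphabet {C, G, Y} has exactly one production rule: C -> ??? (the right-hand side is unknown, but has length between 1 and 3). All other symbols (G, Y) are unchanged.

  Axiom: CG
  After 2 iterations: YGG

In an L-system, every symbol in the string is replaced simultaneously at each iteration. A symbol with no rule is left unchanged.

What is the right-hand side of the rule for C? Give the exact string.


Trying C -> YG:
  Step 0: CG
  Step 1: YGG
  Step 2: YGG
Matches the given result.

Answer: YG


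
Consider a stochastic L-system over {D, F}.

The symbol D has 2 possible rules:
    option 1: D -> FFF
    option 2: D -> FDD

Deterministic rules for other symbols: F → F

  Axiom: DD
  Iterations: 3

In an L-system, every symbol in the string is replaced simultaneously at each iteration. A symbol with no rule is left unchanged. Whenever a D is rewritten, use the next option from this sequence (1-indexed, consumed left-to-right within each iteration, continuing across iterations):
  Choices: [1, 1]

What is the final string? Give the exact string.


Step 0: DD
Step 1: FFFFFF  (used choices [1, 1])
Step 2: FFFFFF  (used choices [])
Step 3: FFFFFF  (used choices [])

Answer: FFFFFF


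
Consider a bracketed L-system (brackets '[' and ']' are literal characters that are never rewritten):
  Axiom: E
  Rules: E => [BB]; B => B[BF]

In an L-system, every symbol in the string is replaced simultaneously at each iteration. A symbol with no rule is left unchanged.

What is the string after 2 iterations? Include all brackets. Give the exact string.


Step 0: E
Step 1: [BB]
Step 2: [B[BF]B[BF]]

Answer: [B[BF]B[BF]]


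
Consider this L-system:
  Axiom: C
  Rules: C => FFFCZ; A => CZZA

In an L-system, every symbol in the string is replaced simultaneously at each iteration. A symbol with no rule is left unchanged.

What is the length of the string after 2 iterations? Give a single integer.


Answer: 9

Derivation:
Step 0: length = 1
Step 1: length = 5
Step 2: length = 9


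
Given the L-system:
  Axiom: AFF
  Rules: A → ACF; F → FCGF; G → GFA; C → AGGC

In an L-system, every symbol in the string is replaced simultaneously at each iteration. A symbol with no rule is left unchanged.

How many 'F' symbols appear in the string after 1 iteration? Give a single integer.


Step 0: AFF  (2 'F')
Step 1: ACFFCGFFCGF  (5 'F')

Answer: 5


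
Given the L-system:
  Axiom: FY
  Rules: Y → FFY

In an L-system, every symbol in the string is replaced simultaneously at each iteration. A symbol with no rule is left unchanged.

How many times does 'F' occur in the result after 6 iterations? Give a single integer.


Step 0: FY  (1 'F')
Step 1: FFFY  (3 'F')
Step 2: FFFFFY  (5 'F')
Step 3: FFFFFFFY  (7 'F')
Step 4: FFFFFFFFFY  (9 'F')
Step 5: FFFFFFFFFFFY  (11 'F')
Step 6: FFFFFFFFFFFFFY  (13 'F')

Answer: 13


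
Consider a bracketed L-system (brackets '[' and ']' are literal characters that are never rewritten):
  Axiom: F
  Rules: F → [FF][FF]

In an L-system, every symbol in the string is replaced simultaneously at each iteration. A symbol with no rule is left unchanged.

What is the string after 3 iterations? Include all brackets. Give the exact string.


Answer: [[[FF][FF][FF][FF]][[FF][FF][FF][FF]][[FF][FF][FF][FF]][[FF][FF][FF][FF]]][[[FF][FF][FF][FF]][[FF][FF][FF][FF]][[FF][FF][FF][FF]][[FF][FF][FF][FF]]]

Derivation:
Step 0: F
Step 1: [FF][FF]
Step 2: [[FF][FF][FF][FF]][[FF][FF][FF][FF]]
Step 3: [[[FF][FF][FF][FF]][[FF][FF][FF][FF]][[FF][FF][FF][FF]][[FF][FF][FF][FF]]][[[FF][FF][FF][FF]][[FF][FF][FF][FF]][[FF][FF][FF][FF]][[FF][FF][FF][FF]]]


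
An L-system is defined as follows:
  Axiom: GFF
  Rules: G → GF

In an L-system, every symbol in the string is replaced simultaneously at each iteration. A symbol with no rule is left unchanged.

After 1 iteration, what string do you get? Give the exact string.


Step 0: GFF
Step 1: GFFF

Answer: GFFF


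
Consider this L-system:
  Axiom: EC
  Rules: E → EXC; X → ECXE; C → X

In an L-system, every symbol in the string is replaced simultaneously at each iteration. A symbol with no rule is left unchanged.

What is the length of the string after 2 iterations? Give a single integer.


Step 0: length = 2
Step 1: length = 4
Step 2: length = 12

Answer: 12


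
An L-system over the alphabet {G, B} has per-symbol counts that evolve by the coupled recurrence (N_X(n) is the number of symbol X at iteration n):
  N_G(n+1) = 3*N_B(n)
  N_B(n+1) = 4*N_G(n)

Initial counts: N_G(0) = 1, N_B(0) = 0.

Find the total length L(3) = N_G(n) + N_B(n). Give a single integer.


Answer: 48

Derivation:
Step 0: N_G=1, N_B=0, L=1
Step 1: N_G=0, N_B=4, L=4
Step 2: N_G=12, N_B=0, L=12
Step 3: N_G=0, N_B=48, L=48


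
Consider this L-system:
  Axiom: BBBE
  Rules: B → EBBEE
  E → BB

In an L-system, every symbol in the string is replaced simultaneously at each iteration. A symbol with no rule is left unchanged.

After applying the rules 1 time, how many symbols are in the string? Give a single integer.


Step 0: length = 4
Step 1: length = 17

Answer: 17


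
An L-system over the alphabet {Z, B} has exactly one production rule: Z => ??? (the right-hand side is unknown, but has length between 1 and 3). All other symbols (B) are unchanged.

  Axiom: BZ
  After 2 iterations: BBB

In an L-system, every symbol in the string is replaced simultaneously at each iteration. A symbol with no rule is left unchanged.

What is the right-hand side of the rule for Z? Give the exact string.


Trying Z => BB:
  Step 0: BZ
  Step 1: BBB
  Step 2: BBB
Matches the given result.

Answer: BB


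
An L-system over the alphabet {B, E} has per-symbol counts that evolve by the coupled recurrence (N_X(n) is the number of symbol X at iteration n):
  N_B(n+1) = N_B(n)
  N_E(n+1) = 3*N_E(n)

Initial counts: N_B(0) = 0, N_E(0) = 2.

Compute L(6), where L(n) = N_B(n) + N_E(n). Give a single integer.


Step 0: N_B=0, N_E=2, L=2
Step 1: N_B=0, N_E=6, L=6
Step 2: N_B=0, N_E=18, L=18
Step 3: N_B=0, N_E=54, L=54
Step 4: N_B=0, N_E=162, L=162
Step 5: N_B=0, N_E=486, L=486
Step 6: N_B=0, N_E=1458, L=1458

Answer: 1458


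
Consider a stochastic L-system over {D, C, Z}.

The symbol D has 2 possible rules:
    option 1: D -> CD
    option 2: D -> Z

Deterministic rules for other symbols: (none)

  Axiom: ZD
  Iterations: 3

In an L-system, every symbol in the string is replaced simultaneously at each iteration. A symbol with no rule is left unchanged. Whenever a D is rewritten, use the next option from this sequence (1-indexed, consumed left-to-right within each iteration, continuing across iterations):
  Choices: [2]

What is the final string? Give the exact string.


Answer: ZZ

Derivation:
Step 0: ZD
Step 1: ZZ  (used choices [2])
Step 2: ZZ  (used choices [])
Step 3: ZZ  (used choices [])


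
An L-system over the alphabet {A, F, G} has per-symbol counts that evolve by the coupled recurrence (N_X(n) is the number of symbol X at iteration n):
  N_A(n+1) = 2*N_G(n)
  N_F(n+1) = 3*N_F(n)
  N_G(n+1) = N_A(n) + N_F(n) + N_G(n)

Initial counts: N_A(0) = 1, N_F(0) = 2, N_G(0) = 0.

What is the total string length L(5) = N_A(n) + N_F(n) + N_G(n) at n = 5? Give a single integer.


Step 0: N_A=1, N_F=2, N_G=0, L=3
Step 1: N_A=0, N_F=6, N_G=3, L=9
Step 2: N_A=6, N_F=18, N_G=9, L=33
Step 3: N_A=18, N_F=54, N_G=33, L=105
Step 4: N_A=66, N_F=162, N_G=105, L=333
Step 5: N_A=210, N_F=486, N_G=333, L=1029

Answer: 1029


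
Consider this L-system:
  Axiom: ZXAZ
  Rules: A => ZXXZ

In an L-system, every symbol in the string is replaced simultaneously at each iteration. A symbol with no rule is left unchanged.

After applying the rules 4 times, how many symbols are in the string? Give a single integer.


Step 0: length = 4
Step 1: length = 7
Step 2: length = 7
Step 3: length = 7
Step 4: length = 7

Answer: 7


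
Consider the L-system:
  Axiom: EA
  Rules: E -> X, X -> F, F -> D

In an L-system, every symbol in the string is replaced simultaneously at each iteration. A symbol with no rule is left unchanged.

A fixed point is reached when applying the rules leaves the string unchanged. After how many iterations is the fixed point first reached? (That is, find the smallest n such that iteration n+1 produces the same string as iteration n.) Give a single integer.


Answer: 3

Derivation:
Step 0: EA
Step 1: XA
Step 2: FA
Step 3: DA
Step 4: DA  (unchanged — fixed point at step 3)


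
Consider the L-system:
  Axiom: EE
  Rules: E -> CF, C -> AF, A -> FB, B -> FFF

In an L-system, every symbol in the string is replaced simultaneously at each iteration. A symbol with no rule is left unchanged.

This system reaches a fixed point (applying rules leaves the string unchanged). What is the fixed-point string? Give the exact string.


Answer: FFFFFFFFFFFF

Derivation:
Step 0: EE
Step 1: CFCF
Step 2: AFFAFF
Step 3: FBFFFBFF
Step 4: FFFFFFFFFFFF
Step 5: FFFFFFFFFFFF  (unchanged — fixed point at step 4)


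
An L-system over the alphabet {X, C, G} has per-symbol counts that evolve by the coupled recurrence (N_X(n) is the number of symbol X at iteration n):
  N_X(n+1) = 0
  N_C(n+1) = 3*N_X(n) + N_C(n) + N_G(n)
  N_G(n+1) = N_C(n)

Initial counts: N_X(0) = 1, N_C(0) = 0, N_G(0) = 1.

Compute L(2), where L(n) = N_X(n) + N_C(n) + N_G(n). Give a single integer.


Answer: 8

Derivation:
Step 0: N_X=1, N_C=0, N_G=1, L=2
Step 1: N_X=0, N_C=4, N_G=0, L=4
Step 2: N_X=0, N_C=4, N_G=4, L=8


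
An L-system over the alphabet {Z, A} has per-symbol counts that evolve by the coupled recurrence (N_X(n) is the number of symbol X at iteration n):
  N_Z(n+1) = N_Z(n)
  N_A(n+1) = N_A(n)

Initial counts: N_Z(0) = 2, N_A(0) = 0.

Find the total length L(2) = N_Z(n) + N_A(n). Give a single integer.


Step 0: N_Z=2, N_A=0, L=2
Step 1: N_Z=2, N_A=0, L=2
Step 2: N_Z=2, N_A=0, L=2

Answer: 2


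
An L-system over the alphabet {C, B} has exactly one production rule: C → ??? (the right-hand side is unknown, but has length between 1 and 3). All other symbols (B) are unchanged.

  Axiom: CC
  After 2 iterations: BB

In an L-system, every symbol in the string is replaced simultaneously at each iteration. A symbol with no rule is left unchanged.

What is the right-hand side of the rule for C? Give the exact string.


Answer: B

Derivation:
Trying C → B:
  Step 0: CC
  Step 1: BB
  Step 2: BB
Matches the given result.


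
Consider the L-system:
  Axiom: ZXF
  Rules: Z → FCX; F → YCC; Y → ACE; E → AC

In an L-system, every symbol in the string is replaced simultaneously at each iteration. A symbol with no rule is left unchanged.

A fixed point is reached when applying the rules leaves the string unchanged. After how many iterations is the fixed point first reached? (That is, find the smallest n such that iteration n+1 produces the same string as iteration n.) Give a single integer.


Step 0: ZXF
Step 1: FCXXYCC
Step 2: YCCCXXACECC
Step 3: ACECCCXXACACCC
Step 4: ACACCCCXXACACCC
Step 5: ACACCCCXXACACCC  (unchanged — fixed point at step 4)

Answer: 4


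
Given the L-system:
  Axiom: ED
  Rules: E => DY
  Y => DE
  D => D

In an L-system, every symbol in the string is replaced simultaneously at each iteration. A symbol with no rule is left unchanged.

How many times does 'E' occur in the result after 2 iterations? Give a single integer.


Step 0: ED  (1 'E')
Step 1: DYD  (0 'E')
Step 2: DDED  (1 'E')

Answer: 1


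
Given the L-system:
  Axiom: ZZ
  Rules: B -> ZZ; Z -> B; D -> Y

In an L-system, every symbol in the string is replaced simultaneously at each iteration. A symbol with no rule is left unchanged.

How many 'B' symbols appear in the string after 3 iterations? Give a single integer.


Step 0: ZZ  (0 'B')
Step 1: BB  (2 'B')
Step 2: ZZZZ  (0 'B')
Step 3: BBBB  (4 'B')

Answer: 4


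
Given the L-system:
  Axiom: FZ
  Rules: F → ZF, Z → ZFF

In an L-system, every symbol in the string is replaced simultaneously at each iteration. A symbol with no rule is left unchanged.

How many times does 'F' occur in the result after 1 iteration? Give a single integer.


Step 0: FZ  (1 'F')
Step 1: ZFZFF  (3 'F')

Answer: 3


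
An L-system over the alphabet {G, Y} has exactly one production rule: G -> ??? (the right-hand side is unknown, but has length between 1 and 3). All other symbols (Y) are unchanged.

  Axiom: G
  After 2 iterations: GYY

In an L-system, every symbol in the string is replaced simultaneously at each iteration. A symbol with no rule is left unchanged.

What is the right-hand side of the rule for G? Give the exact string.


Answer: GY

Derivation:
Trying G -> GY:
  Step 0: G
  Step 1: GY
  Step 2: GYY
Matches the given result.


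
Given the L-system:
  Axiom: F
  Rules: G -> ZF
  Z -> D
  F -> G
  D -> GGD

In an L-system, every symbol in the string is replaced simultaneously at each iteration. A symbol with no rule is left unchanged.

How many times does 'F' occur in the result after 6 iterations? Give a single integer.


Step 0: F  (1 'F')
Step 1: G  (0 'F')
Step 2: ZF  (1 'F')
Step 3: DG  (0 'F')
Step 4: GGDZF  (1 'F')
Step 5: ZFZFGGDDG  (2 'F')
Step 6: DGDGZFZFGGDGGDZF  (3 'F')

Answer: 3


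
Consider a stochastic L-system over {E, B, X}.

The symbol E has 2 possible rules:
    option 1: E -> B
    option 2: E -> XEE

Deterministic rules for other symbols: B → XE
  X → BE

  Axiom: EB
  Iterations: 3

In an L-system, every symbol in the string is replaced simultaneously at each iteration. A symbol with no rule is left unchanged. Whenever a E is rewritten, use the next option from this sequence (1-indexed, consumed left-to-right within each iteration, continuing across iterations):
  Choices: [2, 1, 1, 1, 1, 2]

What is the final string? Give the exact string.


Answer: XEBXEXEXEXEEXE

Derivation:
Step 0: EB
Step 1: XEEXE  (used choices [2])
Step 2: BEBBBEB  (used choices [1, 1, 1])
Step 3: XEBXEXEXEXEEXE  (used choices [1, 2])


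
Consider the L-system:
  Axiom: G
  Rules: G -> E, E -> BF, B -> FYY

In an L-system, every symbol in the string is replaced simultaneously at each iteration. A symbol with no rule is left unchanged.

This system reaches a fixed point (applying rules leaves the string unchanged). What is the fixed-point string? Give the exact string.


Step 0: G
Step 1: E
Step 2: BF
Step 3: FYYF
Step 4: FYYF  (unchanged — fixed point at step 3)

Answer: FYYF


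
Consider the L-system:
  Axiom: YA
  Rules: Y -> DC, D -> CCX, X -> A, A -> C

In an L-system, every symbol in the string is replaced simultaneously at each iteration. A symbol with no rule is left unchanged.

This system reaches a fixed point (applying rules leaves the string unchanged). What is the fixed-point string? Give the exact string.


Step 0: YA
Step 1: DCC
Step 2: CCXCC
Step 3: CCACC
Step 4: CCCCC
Step 5: CCCCC  (unchanged — fixed point at step 4)

Answer: CCCCC


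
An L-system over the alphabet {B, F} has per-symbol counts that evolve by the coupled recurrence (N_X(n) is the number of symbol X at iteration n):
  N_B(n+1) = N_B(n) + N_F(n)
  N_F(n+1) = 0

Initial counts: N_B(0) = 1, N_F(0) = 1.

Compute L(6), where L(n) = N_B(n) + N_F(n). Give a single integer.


Answer: 2

Derivation:
Step 0: N_B=1, N_F=1, L=2
Step 1: N_B=2, N_F=0, L=2
Step 2: N_B=2, N_F=0, L=2
Step 3: N_B=2, N_F=0, L=2
Step 4: N_B=2, N_F=0, L=2
Step 5: N_B=2, N_F=0, L=2
Step 6: N_B=2, N_F=0, L=2


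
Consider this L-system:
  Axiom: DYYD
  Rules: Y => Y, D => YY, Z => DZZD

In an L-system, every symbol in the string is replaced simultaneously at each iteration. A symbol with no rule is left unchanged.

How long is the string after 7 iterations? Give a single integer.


Answer: 6

Derivation:
Step 0: length = 4
Step 1: length = 6
Step 2: length = 6
Step 3: length = 6
Step 4: length = 6
Step 5: length = 6
Step 6: length = 6
Step 7: length = 6


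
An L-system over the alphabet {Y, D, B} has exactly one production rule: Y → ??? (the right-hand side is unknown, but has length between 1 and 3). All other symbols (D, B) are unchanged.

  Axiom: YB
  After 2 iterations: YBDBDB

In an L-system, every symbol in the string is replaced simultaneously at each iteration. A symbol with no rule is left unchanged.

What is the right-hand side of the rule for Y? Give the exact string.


Answer: YBD

Derivation:
Trying Y → YBD:
  Step 0: YB
  Step 1: YBDB
  Step 2: YBDBDB
Matches the given result.


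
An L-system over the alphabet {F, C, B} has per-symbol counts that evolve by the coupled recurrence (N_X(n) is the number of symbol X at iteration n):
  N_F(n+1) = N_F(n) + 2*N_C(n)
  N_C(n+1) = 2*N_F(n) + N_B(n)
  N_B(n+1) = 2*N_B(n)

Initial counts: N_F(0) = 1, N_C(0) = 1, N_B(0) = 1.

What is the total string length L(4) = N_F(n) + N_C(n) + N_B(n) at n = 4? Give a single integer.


Answer: 143

Derivation:
Step 0: N_F=1, N_C=1, N_B=1, L=3
Step 1: N_F=3, N_C=3, N_B=2, L=8
Step 2: N_F=9, N_C=8, N_B=4, L=21
Step 3: N_F=25, N_C=22, N_B=8, L=55
Step 4: N_F=69, N_C=58, N_B=16, L=143


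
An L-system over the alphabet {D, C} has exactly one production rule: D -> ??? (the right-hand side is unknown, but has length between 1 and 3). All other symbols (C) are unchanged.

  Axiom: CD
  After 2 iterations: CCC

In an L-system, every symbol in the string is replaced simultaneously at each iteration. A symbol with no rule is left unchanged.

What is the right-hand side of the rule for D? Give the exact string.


Trying D -> CC:
  Step 0: CD
  Step 1: CCC
  Step 2: CCC
Matches the given result.

Answer: CC


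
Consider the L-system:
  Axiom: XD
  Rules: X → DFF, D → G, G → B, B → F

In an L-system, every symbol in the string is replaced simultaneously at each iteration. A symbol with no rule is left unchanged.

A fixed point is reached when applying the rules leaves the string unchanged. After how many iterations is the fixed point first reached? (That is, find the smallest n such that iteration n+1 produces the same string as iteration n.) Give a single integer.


Answer: 4

Derivation:
Step 0: XD
Step 1: DFFG
Step 2: GFFB
Step 3: BFFF
Step 4: FFFF
Step 5: FFFF  (unchanged — fixed point at step 4)


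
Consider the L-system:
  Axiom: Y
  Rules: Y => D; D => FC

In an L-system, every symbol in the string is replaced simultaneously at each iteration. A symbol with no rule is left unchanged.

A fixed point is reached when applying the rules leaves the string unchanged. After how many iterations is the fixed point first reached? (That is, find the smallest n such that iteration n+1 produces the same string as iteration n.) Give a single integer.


Answer: 2

Derivation:
Step 0: Y
Step 1: D
Step 2: FC
Step 3: FC  (unchanged — fixed point at step 2)


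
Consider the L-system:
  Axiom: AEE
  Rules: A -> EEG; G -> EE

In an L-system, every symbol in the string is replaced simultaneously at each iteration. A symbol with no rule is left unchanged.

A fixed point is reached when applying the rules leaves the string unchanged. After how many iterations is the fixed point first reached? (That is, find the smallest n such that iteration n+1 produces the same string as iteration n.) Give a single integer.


Step 0: AEE
Step 1: EEGEE
Step 2: EEEEEE
Step 3: EEEEEE  (unchanged — fixed point at step 2)

Answer: 2


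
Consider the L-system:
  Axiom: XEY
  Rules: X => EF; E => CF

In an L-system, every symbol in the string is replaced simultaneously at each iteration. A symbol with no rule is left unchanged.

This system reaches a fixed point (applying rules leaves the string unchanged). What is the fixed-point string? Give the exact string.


Answer: CFFCFY

Derivation:
Step 0: XEY
Step 1: EFCFY
Step 2: CFFCFY
Step 3: CFFCFY  (unchanged — fixed point at step 2)


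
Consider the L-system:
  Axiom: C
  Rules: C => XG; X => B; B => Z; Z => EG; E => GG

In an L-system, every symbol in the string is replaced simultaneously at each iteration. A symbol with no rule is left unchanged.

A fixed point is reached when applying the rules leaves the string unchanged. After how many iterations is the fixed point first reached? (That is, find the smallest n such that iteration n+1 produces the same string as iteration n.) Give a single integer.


Step 0: C
Step 1: XG
Step 2: BG
Step 3: ZG
Step 4: EGG
Step 5: GGGG
Step 6: GGGG  (unchanged — fixed point at step 5)

Answer: 5


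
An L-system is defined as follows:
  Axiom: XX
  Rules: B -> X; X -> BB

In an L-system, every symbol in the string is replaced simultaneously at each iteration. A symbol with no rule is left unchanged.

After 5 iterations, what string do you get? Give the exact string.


Step 0: XX
Step 1: BBBB
Step 2: XXXX
Step 3: BBBBBBBB
Step 4: XXXXXXXX
Step 5: BBBBBBBBBBBBBBBB

Answer: BBBBBBBBBBBBBBBB


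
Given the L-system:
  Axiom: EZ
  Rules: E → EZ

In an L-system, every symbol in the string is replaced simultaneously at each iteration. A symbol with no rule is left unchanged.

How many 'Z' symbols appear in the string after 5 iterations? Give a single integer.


Step 0: EZ  (1 'Z')
Step 1: EZZ  (2 'Z')
Step 2: EZZZ  (3 'Z')
Step 3: EZZZZ  (4 'Z')
Step 4: EZZZZZ  (5 'Z')
Step 5: EZZZZZZ  (6 'Z')

Answer: 6


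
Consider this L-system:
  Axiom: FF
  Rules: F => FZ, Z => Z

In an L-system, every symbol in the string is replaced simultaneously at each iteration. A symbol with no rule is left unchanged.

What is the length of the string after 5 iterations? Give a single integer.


Step 0: length = 2
Step 1: length = 4
Step 2: length = 6
Step 3: length = 8
Step 4: length = 10
Step 5: length = 12

Answer: 12


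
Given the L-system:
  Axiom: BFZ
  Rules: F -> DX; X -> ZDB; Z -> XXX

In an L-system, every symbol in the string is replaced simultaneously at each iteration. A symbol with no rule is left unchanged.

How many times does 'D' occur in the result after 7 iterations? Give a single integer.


Step 0: BFZ  (0 'D')
Step 1: BDXXXX  (1 'D')
Step 2: BDZDBZDBZDBZDB  (5 'D')
Step 3: BDXXXDBXXXDBXXXDBXXXDB  (5 'D')
Step 4: BDZDBZDBZDBDBZDBZDBZDBDBZDBZDBZDBDBZDBZDBZDBDB  (17 'D')
Step 5: BDXXXDBXXXDBXXXDBDBXXXDBXXXDBXXXDBDBXXXDBXXXDBXXXDBDBXXXDBXXXDBXXXDBDB  (17 'D')
Step 6: BDZDBZDBZDBDBZDBZDBZDBDBZDBZDBZDBDBDBZDBZDBZDBDBZDBZDBZDBDBZDBZDBZDBDBDBZDBZDBZDBDBZDBZDBZDBDBZDBZDBZDBDBDBZDBZDBZDBDBZDBZDBZDBDBZDBZDBZDBDBDB  (53 'D')
Step 7: BDXXXDBXXXDBXXXDBDBXXXDBXXXDBXXXDBDBXXXDBXXXDBXXXDBDBDBXXXDBXXXDBXXXDBDBXXXDBXXXDBXXXDBDBXXXDBXXXDBXXXDBDBDBXXXDBXXXDBXXXDBDBXXXDBXXXDBXXXDBDBXXXDBXXXDBXXXDBDBDBXXXDBXXXDBXXXDBDBXXXDBXXXDBXXXDBDBXXXDBXXXDBXXXDBDBDB  (53 'D')

Answer: 53


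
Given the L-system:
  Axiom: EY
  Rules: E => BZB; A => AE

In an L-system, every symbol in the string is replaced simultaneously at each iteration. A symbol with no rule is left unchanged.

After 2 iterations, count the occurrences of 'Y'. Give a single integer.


Step 0: EY  (1 'Y')
Step 1: BZBY  (1 'Y')
Step 2: BZBY  (1 'Y')

Answer: 1


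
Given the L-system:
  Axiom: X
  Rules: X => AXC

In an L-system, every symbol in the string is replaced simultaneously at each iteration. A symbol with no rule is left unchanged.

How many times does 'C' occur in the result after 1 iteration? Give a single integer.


Answer: 1

Derivation:
Step 0: X  (0 'C')
Step 1: AXC  (1 'C')


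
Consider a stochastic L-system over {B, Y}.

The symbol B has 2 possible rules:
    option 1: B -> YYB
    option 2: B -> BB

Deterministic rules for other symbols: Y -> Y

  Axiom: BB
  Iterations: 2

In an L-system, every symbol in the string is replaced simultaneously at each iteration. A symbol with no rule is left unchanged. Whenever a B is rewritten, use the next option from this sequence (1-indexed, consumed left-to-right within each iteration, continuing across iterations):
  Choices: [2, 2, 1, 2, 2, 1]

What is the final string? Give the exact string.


Step 0: BB
Step 1: BBBB  (used choices [2, 2])
Step 2: YYBBBBBYYB  (used choices [1, 2, 2, 1])

Answer: YYBBBBBYYB


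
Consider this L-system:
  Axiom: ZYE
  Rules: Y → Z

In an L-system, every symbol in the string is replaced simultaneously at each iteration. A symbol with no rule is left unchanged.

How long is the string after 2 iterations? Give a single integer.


Step 0: length = 3
Step 1: length = 3
Step 2: length = 3

Answer: 3


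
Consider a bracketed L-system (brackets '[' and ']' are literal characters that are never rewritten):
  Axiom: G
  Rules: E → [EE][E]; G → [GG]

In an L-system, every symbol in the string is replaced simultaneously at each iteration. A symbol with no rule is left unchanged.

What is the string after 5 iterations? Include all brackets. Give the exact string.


Answer: [[[[[GG][GG]][[GG][GG]]][[[GG][GG]][[GG][GG]]]][[[[GG][GG]][[GG][GG]]][[[GG][GG]][[GG][GG]]]]]

Derivation:
Step 0: G
Step 1: [GG]
Step 2: [[GG][GG]]
Step 3: [[[GG][GG]][[GG][GG]]]
Step 4: [[[[GG][GG]][[GG][GG]]][[[GG][GG]][[GG][GG]]]]
Step 5: [[[[[GG][GG]][[GG][GG]]][[[GG][GG]][[GG][GG]]]][[[[GG][GG]][[GG][GG]]][[[GG][GG]][[GG][GG]]]]]


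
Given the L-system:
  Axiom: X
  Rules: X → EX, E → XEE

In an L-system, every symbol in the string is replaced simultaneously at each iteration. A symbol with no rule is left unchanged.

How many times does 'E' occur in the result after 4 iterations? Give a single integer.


Answer: 21

Derivation:
Step 0: X  (0 'E')
Step 1: EX  (1 'E')
Step 2: XEEEX  (3 'E')
Step 3: EXXEEXEEXEEEX  (8 'E')
Step 4: XEEEXEXXEEXEEEXXEEXEEEXXEEXEEXEEEX  (21 'E')


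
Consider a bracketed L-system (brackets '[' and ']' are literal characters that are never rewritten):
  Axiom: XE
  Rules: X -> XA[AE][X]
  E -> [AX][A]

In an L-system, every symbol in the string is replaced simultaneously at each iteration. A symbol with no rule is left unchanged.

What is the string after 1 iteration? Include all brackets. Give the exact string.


Step 0: XE
Step 1: XA[AE][X][AX][A]

Answer: XA[AE][X][AX][A]


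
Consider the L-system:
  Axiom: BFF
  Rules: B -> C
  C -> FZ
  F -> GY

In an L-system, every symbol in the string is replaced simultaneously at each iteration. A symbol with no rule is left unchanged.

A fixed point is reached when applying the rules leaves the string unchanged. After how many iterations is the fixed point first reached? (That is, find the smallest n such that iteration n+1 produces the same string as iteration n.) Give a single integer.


Answer: 3

Derivation:
Step 0: BFF
Step 1: CGYGY
Step 2: FZGYGY
Step 3: GYZGYGY
Step 4: GYZGYGY  (unchanged — fixed point at step 3)


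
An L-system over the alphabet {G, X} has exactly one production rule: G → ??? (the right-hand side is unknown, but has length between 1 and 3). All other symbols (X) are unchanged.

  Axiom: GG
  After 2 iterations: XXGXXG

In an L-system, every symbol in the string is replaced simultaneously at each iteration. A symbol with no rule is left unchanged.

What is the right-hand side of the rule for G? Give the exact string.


Answer: XG

Derivation:
Trying G → XG:
  Step 0: GG
  Step 1: XGXG
  Step 2: XXGXXG
Matches the given result.


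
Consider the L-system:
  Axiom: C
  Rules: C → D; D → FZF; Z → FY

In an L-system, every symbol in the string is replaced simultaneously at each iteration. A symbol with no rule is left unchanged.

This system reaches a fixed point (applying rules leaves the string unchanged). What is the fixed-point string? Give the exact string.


Answer: FFYF

Derivation:
Step 0: C
Step 1: D
Step 2: FZF
Step 3: FFYF
Step 4: FFYF  (unchanged — fixed point at step 3)


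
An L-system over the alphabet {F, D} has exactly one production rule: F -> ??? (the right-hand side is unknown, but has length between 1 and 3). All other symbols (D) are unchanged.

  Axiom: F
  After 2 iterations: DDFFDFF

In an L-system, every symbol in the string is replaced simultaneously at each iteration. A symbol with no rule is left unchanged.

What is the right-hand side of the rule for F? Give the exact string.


Trying F -> DFF:
  Step 0: F
  Step 1: DFF
  Step 2: DDFFDFF
Matches the given result.

Answer: DFF


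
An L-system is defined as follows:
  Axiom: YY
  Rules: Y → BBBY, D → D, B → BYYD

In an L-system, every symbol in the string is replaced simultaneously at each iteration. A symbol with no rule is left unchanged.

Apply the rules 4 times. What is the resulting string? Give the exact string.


Answer: BYYDBBBYBBBYDBYYDBYYDBYYDBBBYBYYDBYYDBYYDBBBYDBYYDBBBYBBBYDBYYDBYYDBYYDBBBYBYYDBYYDBYYDBBBYDBYYDBBBYBBBYDBYYDBYYDBYYDBBBYBYYDBYYDBYYDBBBYDBYYDBBBYBBBYDBYYDBBBYBBBYDBYYDBBBYBBBYDBYYDBYYDBYYDBBBYBYYDBBBYBBBYDBYYDBYYDBYYDBBBYBYYDBYYDBYYDBBBYDBYYDBBBYBBBYDBYYDBYYDBYYDBBBYBYYDBYYDBYYDBBBYDBYYDBBBYBBBYDBYYDBYYDBYYDBBBYBYYDBYYDBYYDBBBYDBYYDBBBYBBBYDBYYDBBBYBBBYDBYYDBBBYBBBYDBYYDBYYDBYYDBBBY

Derivation:
Step 0: YY
Step 1: BBBYBBBY
Step 2: BYYDBYYDBYYDBBBYBYYDBYYDBYYDBBBY
Step 3: BYYDBBBYBBBYDBYYDBBBYBBBYDBYYDBBBYBBBYDBYYDBYYDBYYDBBBYBYYDBBBYBBBYDBYYDBBBYBBBYDBYYDBBBYBBBYDBYYDBYYDBYYDBBBY
Step 4: BYYDBBBYBBBYDBYYDBYYDBYYDBBBYBYYDBYYDBYYDBBBYDBYYDBBBYBBBYDBYYDBYYDBYYDBBBYBYYDBYYDBYYDBBBYDBYYDBBBYBBBYDBYYDBYYDBYYDBBBYBYYDBYYDBYYDBBBYDBYYDBBBYBBBYDBYYDBBBYBBBYDBYYDBBBYBBBYDBYYDBYYDBYYDBBBYBYYDBBBYBBBYDBYYDBYYDBYYDBBBYBYYDBYYDBYYDBBBYDBYYDBBBYBBBYDBYYDBYYDBYYDBBBYBYYDBYYDBYYDBBBYDBYYDBBBYBBBYDBYYDBYYDBYYDBBBYBYYDBYYDBYYDBBBYDBYYDBBBYBBBYDBYYDBBBYBBBYDBYYDBBBYBBBYDBYYDBYYDBYYDBBBY


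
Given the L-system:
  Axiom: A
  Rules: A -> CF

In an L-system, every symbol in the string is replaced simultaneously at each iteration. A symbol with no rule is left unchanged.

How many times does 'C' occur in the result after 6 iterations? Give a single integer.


Step 0: A  (0 'C')
Step 1: CF  (1 'C')
Step 2: CF  (1 'C')
Step 3: CF  (1 'C')
Step 4: CF  (1 'C')
Step 5: CF  (1 'C')
Step 6: CF  (1 'C')

Answer: 1


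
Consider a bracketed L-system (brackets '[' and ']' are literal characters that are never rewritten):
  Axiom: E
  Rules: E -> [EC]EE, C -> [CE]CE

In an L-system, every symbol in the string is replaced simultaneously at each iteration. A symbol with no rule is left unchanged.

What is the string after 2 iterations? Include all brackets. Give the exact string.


Step 0: E
Step 1: [EC]EE
Step 2: [[EC]EE[CE]CE][EC]EE[EC]EE

Answer: [[EC]EE[CE]CE][EC]EE[EC]EE


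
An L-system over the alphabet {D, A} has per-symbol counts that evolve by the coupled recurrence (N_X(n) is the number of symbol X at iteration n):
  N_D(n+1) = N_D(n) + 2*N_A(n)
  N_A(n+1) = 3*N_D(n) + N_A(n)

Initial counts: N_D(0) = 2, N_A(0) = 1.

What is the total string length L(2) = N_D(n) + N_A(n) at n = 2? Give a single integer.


Answer: 37

Derivation:
Step 0: N_D=2, N_A=1, L=3
Step 1: N_D=4, N_A=7, L=11
Step 2: N_D=18, N_A=19, L=37


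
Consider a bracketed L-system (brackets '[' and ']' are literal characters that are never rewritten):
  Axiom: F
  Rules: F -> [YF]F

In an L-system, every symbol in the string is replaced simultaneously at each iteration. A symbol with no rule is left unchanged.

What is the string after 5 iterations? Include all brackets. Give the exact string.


Step 0: F
Step 1: [YF]F
Step 2: [Y[YF]F][YF]F
Step 3: [Y[Y[YF]F][YF]F][Y[YF]F][YF]F
Step 4: [Y[Y[Y[YF]F][YF]F][Y[YF]F][YF]F][Y[Y[YF]F][YF]F][Y[YF]F][YF]F
Step 5: [Y[Y[Y[Y[YF]F][YF]F][Y[YF]F][YF]F][Y[Y[YF]F][YF]F][Y[YF]F][YF]F][Y[Y[Y[YF]F][YF]F][Y[YF]F][YF]F][Y[Y[YF]F][YF]F][Y[YF]F][YF]F

Answer: [Y[Y[Y[Y[YF]F][YF]F][Y[YF]F][YF]F][Y[Y[YF]F][YF]F][Y[YF]F][YF]F][Y[Y[Y[YF]F][YF]F][Y[YF]F][YF]F][Y[Y[YF]F][YF]F][Y[YF]F][YF]F


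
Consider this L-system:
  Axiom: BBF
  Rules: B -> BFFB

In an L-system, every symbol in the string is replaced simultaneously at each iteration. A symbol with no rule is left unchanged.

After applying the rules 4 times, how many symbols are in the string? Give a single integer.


Answer: 93

Derivation:
Step 0: length = 3
Step 1: length = 9
Step 2: length = 21
Step 3: length = 45
Step 4: length = 93


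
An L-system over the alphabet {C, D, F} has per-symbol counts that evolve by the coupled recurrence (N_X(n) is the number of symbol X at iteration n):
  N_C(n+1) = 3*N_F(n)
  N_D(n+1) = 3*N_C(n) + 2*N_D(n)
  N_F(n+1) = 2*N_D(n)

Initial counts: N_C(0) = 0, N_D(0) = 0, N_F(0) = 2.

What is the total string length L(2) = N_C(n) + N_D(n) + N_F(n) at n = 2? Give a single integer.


Answer: 18

Derivation:
Step 0: N_C=0, N_D=0, N_F=2, L=2
Step 1: N_C=6, N_D=0, N_F=0, L=6
Step 2: N_C=0, N_D=18, N_F=0, L=18


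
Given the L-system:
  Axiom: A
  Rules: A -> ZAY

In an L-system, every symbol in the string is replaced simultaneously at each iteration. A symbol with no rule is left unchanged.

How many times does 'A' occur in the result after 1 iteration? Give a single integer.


Answer: 1

Derivation:
Step 0: A  (1 'A')
Step 1: ZAY  (1 'A')


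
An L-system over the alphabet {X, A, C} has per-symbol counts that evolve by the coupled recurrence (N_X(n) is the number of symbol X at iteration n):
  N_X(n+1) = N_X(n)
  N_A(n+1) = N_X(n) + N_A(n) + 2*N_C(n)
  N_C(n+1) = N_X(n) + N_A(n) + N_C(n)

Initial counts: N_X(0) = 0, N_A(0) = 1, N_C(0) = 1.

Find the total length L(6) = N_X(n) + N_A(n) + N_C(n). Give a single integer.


Step 0: N_X=0, N_A=1, N_C=1, L=2
Step 1: N_X=0, N_A=3, N_C=2, L=5
Step 2: N_X=0, N_A=7, N_C=5, L=12
Step 3: N_X=0, N_A=17, N_C=12, L=29
Step 4: N_X=0, N_A=41, N_C=29, L=70
Step 5: N_X=0, N_A=99, N_C=70, L=169
Step 6: N_X=0, N_A=239, N_C=169, L=408

Answer: 408


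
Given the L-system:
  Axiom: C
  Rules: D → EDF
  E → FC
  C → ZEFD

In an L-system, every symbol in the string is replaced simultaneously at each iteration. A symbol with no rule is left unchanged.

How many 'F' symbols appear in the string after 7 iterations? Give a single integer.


Answer: 53

Derivation:
Step 0: C  (0 'F')
Step 1: ZEFD  (1 'F')
Step 2: ZFCFEDF  (3 'F')
Step 3: ZFZEFDFFCEDFF  (6 'F')
Step 4: ZFZFCFEDFFFZEFDFCEDFFF  (11 'F')
Step 5: ZFZFZEFDFFCEDFFFFZFCFEDFFZEFDFCEDFFFF  (19 'F')
Step 6: ZFZFZFCFEDFFFZEFDFCEDFFFFFZFZEFDFFCEDFFFZFCFEDFFZEFDFCEDFFFFF  (32 'F')
Step 7: ZFZFZFZEFDFFCEDFFFFZFCFEDFFZEFDFCEDFFFFFFZFZFCFEDFFFZEFDFCEDFFFFZFZEFDFFCEDFFFZFCFEDFFZEFDFCEDFFFFFF  (53 'F')


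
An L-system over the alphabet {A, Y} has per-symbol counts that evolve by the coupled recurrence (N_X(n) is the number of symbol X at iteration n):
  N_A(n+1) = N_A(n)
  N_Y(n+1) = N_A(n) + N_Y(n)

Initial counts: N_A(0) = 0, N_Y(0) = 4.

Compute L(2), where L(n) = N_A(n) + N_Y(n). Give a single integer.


Answer: 4

Derivation:
Step 0: N_A=0, N_Y=4, L=4
Step 1: N_A=0, N_Y=4, L=4
Step 2: N_A=0, N_Y=4, L=4


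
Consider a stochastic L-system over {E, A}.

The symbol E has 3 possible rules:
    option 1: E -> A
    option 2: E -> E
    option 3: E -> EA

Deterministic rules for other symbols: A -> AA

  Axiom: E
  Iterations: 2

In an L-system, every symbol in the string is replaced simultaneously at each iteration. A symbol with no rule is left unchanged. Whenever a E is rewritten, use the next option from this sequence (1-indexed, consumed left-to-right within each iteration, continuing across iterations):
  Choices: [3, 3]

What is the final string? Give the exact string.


Answer: EAAA

Derivation:
Step 0: E
Step 1: EA  (used choices [3])
Step 2: EAAA  (used choices [3])


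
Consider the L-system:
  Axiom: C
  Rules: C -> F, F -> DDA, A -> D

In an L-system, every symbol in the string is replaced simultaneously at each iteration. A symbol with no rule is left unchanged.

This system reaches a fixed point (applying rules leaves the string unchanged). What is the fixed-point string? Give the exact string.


Answer: DDD

Derivation:
Step 0: C
Step 1: F
Step 2: DDA
Step 3: DDD
Step 4: DDD  (unchanged — fixed point at step 3)


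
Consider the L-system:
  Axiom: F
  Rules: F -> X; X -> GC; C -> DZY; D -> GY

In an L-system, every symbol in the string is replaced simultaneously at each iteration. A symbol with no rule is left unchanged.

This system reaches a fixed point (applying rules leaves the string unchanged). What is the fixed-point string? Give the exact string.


Answer: GGYZY

Derivation:
Step 0: F
Step 1: X
Step 2: GC
Step 3: GDZY
Step 4: GGYZY
Step 5: GGYZY  (unchanged — fixed point at step 4)


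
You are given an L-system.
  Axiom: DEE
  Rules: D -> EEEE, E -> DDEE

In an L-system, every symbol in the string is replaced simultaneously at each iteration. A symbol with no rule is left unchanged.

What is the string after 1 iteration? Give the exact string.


Step 0: DEE
Step 1: EEEEDDEEDDEE

Answer: EEEEDDEEDDEE
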